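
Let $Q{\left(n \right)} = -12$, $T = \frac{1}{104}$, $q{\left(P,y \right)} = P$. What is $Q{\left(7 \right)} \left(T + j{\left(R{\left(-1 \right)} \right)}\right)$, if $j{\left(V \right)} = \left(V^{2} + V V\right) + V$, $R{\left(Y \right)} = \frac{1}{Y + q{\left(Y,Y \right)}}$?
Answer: $- \frac{3}{26} \approx -0.11538$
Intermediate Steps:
$R{\left(Y \right)} = \frac{1}{2 Y}$ ($R{\left(Y \right)} = \frac{1}{Y + Y} = \frac{1}{2 Y}$)
$j{\left(V \right)} = V + 2 V^{2}$ ($j{\left(V \right)} = \left(V^{2} + V^{2}\right) + V = 2 V^{2} + V = V + 2 V^{2}$)
$T = \frac{1}{104} \approx 0.0096154$
$Q{\left(7 \right)} \left(T + j{\left(R{\left(-1 \right)} \right)}\right) = - 12 \left(\frac{1}{104} + \frac{1}{2 \left(-1\right)} \left(1 + 2 \frac{1}{2 \left(-1\right)}\right)\right) = - 12 \left(\frac{1}{104} + \frac{1}{2} \left(-1\right) \left(1 + 2 \cdot \frac{1}{2} \left(-1\right)\right)\right) = - 12 \left(\frac{1}{104} - \frac{1 + 2 \left(- \frac{1}{2}\right)}{2}\right) = - 12 \left(\frac{1}{104} - \frac{1 - 1}{2}\right) = - 12 \left(\frac{1}{104} - 0\right) = - 12 \left(\frac{1}{104} + 0\right) = \left(-12\right) \frac{1}{104} = - \frac{3}{26}$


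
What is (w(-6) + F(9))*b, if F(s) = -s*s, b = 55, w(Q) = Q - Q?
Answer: -4455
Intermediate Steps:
w(Q) = 0
F(s) = -s**2
(w(-6) + F(9))*b = (0 - 1*9**2)*55 = (0 - 1*81)*55 = (0 - 81)*55 = -81*55 = -4455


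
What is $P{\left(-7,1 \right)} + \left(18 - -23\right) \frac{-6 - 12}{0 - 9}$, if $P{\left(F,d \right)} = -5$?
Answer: $77$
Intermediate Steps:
$P{\left(-7,1 \right)} + \left(18 - -23\right) \frac{-6 - 12}{0 - 9} = -5 + \left(18 - -23\right) \frac{-6 - 12}{0 - 9} = -5 + \left(18 + 23\right) \left(- \frac{18}{-9}\right) = -5 + 41 \left(\left(-18\right) \left(- \frac{1}{9}\right)\right) = -5 + 41 \cdot 2 = -5 + 82 = 77$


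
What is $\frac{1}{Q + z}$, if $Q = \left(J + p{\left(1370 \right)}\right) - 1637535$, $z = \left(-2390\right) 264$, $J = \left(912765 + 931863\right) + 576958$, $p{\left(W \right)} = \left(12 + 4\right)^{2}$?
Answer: $\frac{1}{153347} \approx 6.5212 \cdot 10^{-6}$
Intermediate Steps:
$p{\left(W \right)} = 256$ ($p{\left(W \right)} = 16^{2} = 256$)
$J = 2421586$ ($J = 1844628 + 576958 = 2421586$)
$z = -630960$
$Q = 784307$ ($Q = \left(2421586 + 256\right) - 1637535 = 2421842 - 1637535 = 784307$)
$\frac{1}{Q + z} = \frac{1}{784307 - 630960} = \frac{1}{153347}$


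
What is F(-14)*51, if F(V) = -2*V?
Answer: 1428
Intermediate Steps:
F(-14)*51 = -2*(-14)*51 = 28*51 = 1428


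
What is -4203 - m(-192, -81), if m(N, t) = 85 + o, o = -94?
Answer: -4194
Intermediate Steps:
m(N, t) = -9 (m(N, t) = 85 - 94 = -9)
-4203 - m(-192, -81) = -4203 - 1*(-9) = -4203 + 9 = -4194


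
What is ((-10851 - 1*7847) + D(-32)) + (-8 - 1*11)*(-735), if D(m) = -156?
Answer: -4889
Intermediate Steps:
((-10851 - 1*7847) + D(-32)) + (-8 - 1*11)*(-735) = ((-10851 - 1*7847) - 156) + (-8 - 1*11)*(-735) = ((-10851 - 7847) - 156) + (-8 - 11)*(-735) = (-18698 - 156) - 19*(-735) = -18854 + 13965 = -4889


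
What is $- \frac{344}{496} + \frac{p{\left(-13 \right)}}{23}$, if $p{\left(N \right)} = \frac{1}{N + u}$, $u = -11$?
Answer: $- \frac{11899}{17112} \approx -0.69536$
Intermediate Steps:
$p{\left(N \right)} = \frac{1}{-11 + N}$ ($p{\left(N \right)} = \frac{1}{N - 11} = \frac{1}{-11 + N}$)
$- \frac{344}{496} + \frac{p{\left(-13 \right)}}{23} = - \frac{344}{496} + \frac{1}{\left(-11 - 13\right) 23} = \left(-344\right) \frac{1}{496} + \frac{1}{-24} \cdot \frac{1}{23} = - \frac{43}{62} - \frac{1}{552} = - \frac{11899}{17112}$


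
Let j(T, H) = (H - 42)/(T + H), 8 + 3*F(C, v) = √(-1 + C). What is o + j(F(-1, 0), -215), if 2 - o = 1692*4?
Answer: -961531121/142137 + 257*I*√2/142137 ≈ -6764.8 + 0.0025571*I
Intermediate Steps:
o = -6766 (o = 2 - 1692*4 = 2 - 1*6768 = 2 - 6768 = -6766)
F(C, v) = -8/3 + √(-1 + C)/3
j(T, H) = (-42 + H)/(H + T)
o + j(F(-1, 0), -215) = -6766 + (-42 - 215)/(-215 + (-8/3 + √(-1 - 1)/3)) = -6766 - 257/(-215 + (-8/3 + √(-2)/3)) = -6766 - 257/(-215 + (-8/3 + (I*√2)/3)) = -6766 - 257/(-215 + (-8/3 + I*√2/3)) = -6766 - 257/(-653/3 + I*√2/3)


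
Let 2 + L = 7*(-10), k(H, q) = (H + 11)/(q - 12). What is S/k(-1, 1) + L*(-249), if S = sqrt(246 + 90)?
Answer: 17928 - 22*sqrt(21)/5 ≈ 17908.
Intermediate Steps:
k(H, q) = (11 + H)/(-12 + q)
S = 4*sqrt(21) (S = sqrt(336) = 4*sqrt(21) ≈ 18.330)
L = -72 (L = -2 + 7*(-10) = -2 - 70 = -72)
S/k(-1, 1) + L*(-249) = (4*sqrt(21))/(((11 - 1)/(-12 + 1))) - 72*(-249) = (4*sqrt(21))/((10/(-11))) + 17928 = (4*sqrt(21))/((-1/11*10)) + 17928 = (4*sqrt(21))/(-10/11) + 17928 = (4*sqrt(21))*(-11/10) + 17928 = -22*sqrt(21)/5 + 17928 = 17928 - 22*sqrt(21)/5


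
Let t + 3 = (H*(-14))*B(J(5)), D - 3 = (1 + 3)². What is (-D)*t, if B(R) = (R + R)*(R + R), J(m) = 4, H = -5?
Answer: -85063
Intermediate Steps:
D = 19 (D = 3 + (1 + 3)² = 3 + 4² = 3 + 16 = 19)
B(R) = 4*R² (B(R) = (2*R)*(2*R) = 4*R²)
t = 4477 (t = -3 + (-5*(-14))*(4*4²) = -3 + 70*(4*16) = -3 + 70*64 = -3 + 4480 = 4477)
(-D)*t = -1*19*4477 = -19*4477 = -85063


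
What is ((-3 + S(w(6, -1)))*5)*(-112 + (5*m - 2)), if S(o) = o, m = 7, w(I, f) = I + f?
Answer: -790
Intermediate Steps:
((-3 + S(w(6, -1)))*5)*(-112 + (5*m - 2)) = ((-3 + (6 - 1))*5)*(-112 + (5*7 - 2)) = ((-3 + 5)*5)*(-112 + (35 - 2)) = (2*5)*(-112 + 33) = 10*(-79) = -790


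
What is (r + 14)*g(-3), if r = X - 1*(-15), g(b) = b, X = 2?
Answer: -93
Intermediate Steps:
r = 17 (r = 2 - 1*(-15) = 2 + 15 = 17)
(r + 14)*g(-3) = (17 + 14)*(-3) = 31*(-3) = -93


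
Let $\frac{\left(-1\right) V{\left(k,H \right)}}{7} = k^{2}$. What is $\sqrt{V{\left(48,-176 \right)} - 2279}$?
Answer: $i \sqrt{18407} \approx 135.67 i$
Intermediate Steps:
$V{\left(k,H \right)} = - 7 k^{2}$
$\sqrt{V{\left(48,-176 \right)} - 2279} = \sqrt{- 7 \cdot 48^{2} - 2279} = \sqrt{\left(-7\right) 2304 - 2279} = \sqrt{-16128 - 2279} = \sqrt{-18407} = i \sqrt{18407}$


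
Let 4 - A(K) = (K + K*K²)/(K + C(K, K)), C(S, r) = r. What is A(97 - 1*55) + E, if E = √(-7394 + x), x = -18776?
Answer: -1757/2 + I*√26170 ≈ -878.5 + 161.77*I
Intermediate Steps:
E = I*√26170 (E = √(-7394 - 18776) = √(-26170) = I*√26170 ≈ 161.77*I)
A(K) = 4 - (K + K³)/(2*K) (A(K) = 4 - (K + K*K²)/(K + K) = 4 - (K + K³)/(2*K))
A(97 - 1*55) + E = (7/2 - (97 - 1*55)²/2) + I*√26170 = (7/2 - (97 - 55)²/2) + I*√26170 = (7/2 - ½*42²) + I*√26170 = (7/2 - ½*1764) + I*√26170 = (7/2 - 882) + I*√26170 = -1757/2 + I*√26170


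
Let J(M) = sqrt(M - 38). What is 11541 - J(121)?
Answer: 11541 - sqrt(83) ≈ 11532.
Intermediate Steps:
J(M) = sqrt(-38 + M)
11541 - J(121) = 11541 - sqrt(-38 + 121) = 11541 - sqrt(83)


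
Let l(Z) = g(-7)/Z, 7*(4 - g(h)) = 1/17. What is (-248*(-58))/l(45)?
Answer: 15405264/95 ≈ 1.6216e+5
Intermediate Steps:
g(h) = 475/119 (g(h) = 4 - ⅐/17 = 4 - ⅐*1/17 = 4 - 1/119 = 475/119)
l(Z) = 475/(119*Z)
(-248*(-58))/l(45) = (-248*(-58))/(((475/119)/45)) = 14384/(((475/119)*(1/45))) = 14384/(95/1071) = 14384*(1071/95) = 15405264/95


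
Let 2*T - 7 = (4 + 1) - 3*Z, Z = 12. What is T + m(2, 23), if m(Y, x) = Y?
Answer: -10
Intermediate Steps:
T = -12 (T = 7/2 + ((4 + 1) - 3*12)/2 = 7/2 + (5 - 36)/2 = 7/2 + (½)*(-31) = 7/2 - 31/2 = -12)
T + m(2, 23) = -12 + 2 = -10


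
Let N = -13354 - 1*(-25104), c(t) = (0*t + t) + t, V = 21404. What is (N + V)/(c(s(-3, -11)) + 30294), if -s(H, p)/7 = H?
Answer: 16577/15168 ≈ 1.0929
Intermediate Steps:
s(H, p) = -7*H
c(t) = 2*t (c(t) = (0 + t) + t = t + t = 2*t)
N = 11750 (N = -13354 + 25104 = 11750)
(N + V)/(c(s(-3, -11)) + 30294) = (11750 + 21404)/(2*(-7*(-3)) + 30294) = 33154/(2*21 + 30294) = 33154/(42 + 30294) = 33154/30336 = 33154*(1/30336) = 16577/15168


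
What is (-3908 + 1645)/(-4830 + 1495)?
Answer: 2263/3335 ≈ 0.67856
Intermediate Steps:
(-3908 + 1645)/(-4830 + 1495) = -2263/(-3335) = -2263*(-1/3335) = 2263/3335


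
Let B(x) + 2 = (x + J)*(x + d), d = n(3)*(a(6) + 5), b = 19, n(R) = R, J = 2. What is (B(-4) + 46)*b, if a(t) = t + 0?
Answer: -266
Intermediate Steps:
a(t) = t
d = 33 (d = 3*(6 + 5) = 3*11 = 33)
B(x) = -2 + (2 + x)*(33 + x) (B(x) = -2 + (x + 2)*(x + 33) = -2 + (2 + x)*(33 + x))
(B(-4) + 46)*b = ((64 + (-4)² + 35*(-4)) + 46)*19 = ((64 + 16 - 140) + 46)*19 = (-60 + 46)*19 = -14*19 = -266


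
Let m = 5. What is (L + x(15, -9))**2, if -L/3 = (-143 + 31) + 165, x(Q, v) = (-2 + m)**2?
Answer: 22500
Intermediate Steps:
x(Q, v) = 9 (x(Q, v) = (-2 + 5)**2 = 3**2 = 9)
L = -159 (L = -3*((-143 + 31) + 165) = -3*(-112 + 165) = -3*53 = -159)
(L + x(15, -9))**2 = (-159 + 9)**2 = (-150)**2 = 22500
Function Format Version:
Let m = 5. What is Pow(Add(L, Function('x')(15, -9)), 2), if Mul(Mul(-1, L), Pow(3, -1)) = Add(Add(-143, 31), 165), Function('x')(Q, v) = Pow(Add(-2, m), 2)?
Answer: 22500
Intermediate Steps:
Function('x')(Q, v) = 9 (Function('x')(Q, v) = Pow(Add(-2, 5), 2) = Pow(3, 2) = 9)
L = -159 (L = Mul(-3, Add(Add(-143, 31), 165)) = Mul(-3, Add(-112, 165)) = Mul(-3, 53) = -159)
Pow(Add(L, Function('x')(15, -9)), 2) = Pow(Add(-159, 9), 2) = Pow(-150, 2) = 22500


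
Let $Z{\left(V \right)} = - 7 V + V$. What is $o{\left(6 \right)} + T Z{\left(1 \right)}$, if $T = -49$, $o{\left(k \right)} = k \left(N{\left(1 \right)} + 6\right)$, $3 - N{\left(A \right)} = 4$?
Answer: $324$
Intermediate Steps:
$N{\left(A \right)} = -1$ ($N{\left(A \right)} = 3 - 4 = -1$)
$o{\left(k \right)} = 5 k$ ($o{\left(k \right)} = k \left(-1 + 6\right) = k 5 = 5 k$)
$Z{\left(V \right)} = - 6 V$
$o{\left(6 \right)} + T Z{\left(1 \right)} = 5 \cdot 6 - 49 \left(\left(-6\right) 1\right) = 30 - -294 = 30 + 294 = 324$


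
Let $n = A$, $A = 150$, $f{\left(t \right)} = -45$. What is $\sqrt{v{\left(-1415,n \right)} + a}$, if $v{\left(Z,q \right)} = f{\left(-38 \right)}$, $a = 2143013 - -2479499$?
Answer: $\sqrt{4622467} \approx 2150.0$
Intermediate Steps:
$a = 4622512$ ($a = 2143013 + 2479499 = 4622512$)
$n = 150$
$v{\left(Z,q \right)} = -45$
$\sqrt{v{\left(-1415,n \right)} + a} = \sqrt{-45 + 4622512} = \sqrt{4622467}$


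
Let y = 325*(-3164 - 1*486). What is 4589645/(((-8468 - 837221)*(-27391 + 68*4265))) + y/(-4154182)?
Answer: 131724986330657930/461327013226867671 ≈ 0.28553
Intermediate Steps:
y = -1186250 (y = 325*(-3164 - 486) = 325*(-3650) = -1186250)
4589645/(((-8468 - 837221)*(-27391 + 68*4265))) + y/(-4154182) = 4589645/(((-8468 - 837221)*(-27391 + 68*4265))) - 1186250/(-4154182) = 4589645/((-845689*(-27391 + 290020))) - 1186250*(-1/4154182) = 4589645/((-845689*262629)) + 593125/2077091 = 4589645/(-222102456381) + 593125/2077091 = 4589645*(-1/222102456381) + 593125/2077091 = -4589645/222102456381 + 593125/2077091 = 131724986330657930/461327013226867671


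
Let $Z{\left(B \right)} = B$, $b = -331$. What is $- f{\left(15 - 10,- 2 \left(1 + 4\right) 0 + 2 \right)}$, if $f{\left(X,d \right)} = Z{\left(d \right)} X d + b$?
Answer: $311$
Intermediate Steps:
$f{\left(X,d \right)} = -331 + X d^{2}$ ($f{\left(X,d \right)} = d X d - 331 = X d d - 331 = X d^{2} - 331 = -331 + X d^{2}$)
$- f{\left(15 - 10,- 2 \left(1 + 4\right) 0 + 2 \right)} = - (-331 + \left(15 - 10\right) \left(- 2 \left(1 + 4\right) 0 + 2\right)^{2}) = - (-331 + \left(15 - 10\right) \left(\left(-2\right) 5 \cdot 0 + 2\right)^{2}) = - (-331 + 5 \left(\left(-10\right) 0 + 2\right)^{2}) = - (-331 + 5 \left(0 + 2\right)^{2}) = - (-331 + 5 \cdot 2^{2}) = - (-331 + 5 \cdot 4) = - (-331 + 20) = \left(-1\right) \left(-311\right) = 311$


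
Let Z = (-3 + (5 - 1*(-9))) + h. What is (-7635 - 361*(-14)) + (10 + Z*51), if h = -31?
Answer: -3591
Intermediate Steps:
Z = -20 (Z = (-3 + (5 - 1*(-9))) - 31 = (-3 + (5 + 9)) - 31 = (-3 + 14) - 31 = 11 - 31 = -20)
(-7635 - 361*(-14)) + (10 + Z*51) = (-7635 - 361*(-14)) + (10 - 20*51) = (-7635 + 5054) + (10 - 1020) = -2581 - 1010 = -3591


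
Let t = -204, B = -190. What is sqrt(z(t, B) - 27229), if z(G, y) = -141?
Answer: I*sqrt(27370) ≈ 165.44*I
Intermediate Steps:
sqrt(z(t, B) - 27229) = sqrt(-141 - 27229) = sqrt(-27370) = I*sqrt(27370)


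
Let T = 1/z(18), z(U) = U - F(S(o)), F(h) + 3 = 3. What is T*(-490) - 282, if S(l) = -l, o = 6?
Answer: -2783/9 ≈ -309.22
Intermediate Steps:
F(h) = 0 (F(h) = -3 + 3 = 0)
z(U) = U (z(U) = U - 1*0 = U + 0 = U)
T = 1/18 ≈ 0.055556
T*(-490) - 282 = (1/18)*(-490) - 282 = -245/9 - 282 = -2783/9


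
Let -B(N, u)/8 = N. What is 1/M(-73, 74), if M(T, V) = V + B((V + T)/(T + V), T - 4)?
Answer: 1/66 ≈ 0.015152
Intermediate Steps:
B(N, u) = -8*N
M(T, V) = -8 + V (M(T, V) = V - 8*(V + T)/(T + V) = V - 8*(T + V)/(T + V) = V - 8*1 = V - 8 = -8 + V)
1/M(-73, 74) = 1/(-8 + 74) = 1/66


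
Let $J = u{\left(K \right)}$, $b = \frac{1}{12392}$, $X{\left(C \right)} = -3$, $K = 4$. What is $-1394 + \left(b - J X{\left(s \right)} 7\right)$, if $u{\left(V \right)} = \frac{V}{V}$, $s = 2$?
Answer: $- \frac{17014215}{12392} \approx -1373.0$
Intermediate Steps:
$u{\left(V \right)} = 1$
$b = \frac{1}{12392} \approx 8.0697 \cdot 10^{-5}$
$J = 1$
$-1394 + \left(b - J X{\left(s \right)} 7\right) = -1394 - \left(- \frac{1}{12392} + 1 \left(-3\right) 7\right) = -1394 - \left(- \frac{1}{12392} - 21\right) = -1394 + \left(\frac{1}{12392} - -21\right) = -1394 + \left(\frac{1}{12392} + 21\right) = -1394 + \frac{260233}{12392} = - \frac{17014215}{12392}$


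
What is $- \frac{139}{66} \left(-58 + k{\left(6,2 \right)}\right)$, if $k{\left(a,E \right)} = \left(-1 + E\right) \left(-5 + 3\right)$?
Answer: $\frac{1390}{11} \approx 126.36$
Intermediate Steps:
$k{\left(a,E \right)} = 2 - 2 E$ ($k{\left(a,E \right)} = \left(-1 + E\right) \left(-2\right) = 2 - 2 E$)
$- \frac{139}{66} \left(-58 + k{\left(6,2 \right)}\right) = - \frac{139}{66} \left(-58 + \left(2 - 4\right)\right) = \left(-139\right) \frac{1}{66} \left(-58 + \left(2 - 4\right)\right) = - \frac{139 \left(-58 - 2\right)}{66} = \left(- \frac{139}{66}\right) \left(-60\right) = \frac{1390}{11}$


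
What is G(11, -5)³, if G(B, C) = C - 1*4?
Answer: -729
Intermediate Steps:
G(B, C) = -4 + C (G(B, C) = C - 4 = -4 + C)
G(11, -5)³ = (-4 - 5)³ = (-9)³ = -729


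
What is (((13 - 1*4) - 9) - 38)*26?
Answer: -988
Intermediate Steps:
(((13 - 1*4) - 9) - 38)*26 = (((13 - 4) - 9) - 38)*26 = ((9 - 9) - 38)*26 = (0 - 38)*26 = -38*26 = -988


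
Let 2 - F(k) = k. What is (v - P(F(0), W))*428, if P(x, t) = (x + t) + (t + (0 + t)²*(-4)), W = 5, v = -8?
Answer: 34240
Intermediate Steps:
F(k) = 2 - k
P(x, t) = x - 4*t² + 2*t (P(x, t) = (t + x) + (t + t²*(-4)) = (t + x) + (t - 4*t²) = x - 4*t² + 2*t)
(v - P(F(0), W))*428 = (-8 - ((2 - 1*0) - 4*5² + 2*5))*428 = (-8 - ((2 + 0) - 4*25 + 10))*428 = (-8 - (2 - 100 + 10))*428 = (-8 - 1*(-88))*428 = (-8 + 88)*428 = 80*428 = 34240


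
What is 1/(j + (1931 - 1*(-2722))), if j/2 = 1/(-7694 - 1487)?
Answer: 9181/42719191 ≈ 0.00021492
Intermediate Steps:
j = -2/9181 (j = 2/(-7694 - 1487) = 2/(-9181) = 2*(-1/9181) = -2/9181 ≈ -0.00021784)
1/(j + (1931 - 1*(-2722))) = 1/(-2/9181 + (1931 - 1*(-2722))) = 1/(-2/9181 + (1931 + 2722)) = 1/(-2/9181 + 4653) = 1/(42719191/9181) = 9181/42719191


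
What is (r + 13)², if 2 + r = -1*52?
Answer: 1681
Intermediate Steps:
r = -54 (r = -2 - 1*52 = -2 - 52 = -54)
(r + 13)² = (-54 + 13)² = (-41)² = 1681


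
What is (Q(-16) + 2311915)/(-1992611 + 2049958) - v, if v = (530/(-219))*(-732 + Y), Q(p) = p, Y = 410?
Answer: -9280533139/12558993 ≈ -738.96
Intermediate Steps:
v = 170660/219 (v = (530/(-219))*(-732 + 410) = (530*(-1/219))*(-322) = -530/219*(-322) = 170660/219 ≈ 779.27)
(Q(-16) + 2311915)/(-1992611 + 2049958) - v = (-16 + 2311915)/(-1992611 + 2049958) - 1*170660/219 = 2311899/57347 - 170660/219 = -9280533139/12558993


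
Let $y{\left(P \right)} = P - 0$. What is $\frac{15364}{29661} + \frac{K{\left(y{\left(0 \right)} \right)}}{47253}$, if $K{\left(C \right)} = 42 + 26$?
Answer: $\frac{242670680}{467190411} \approx 0.51943$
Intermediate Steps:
$y{\left(P \right)} = P$ ($y{\left(P \right)} = P + 0 = P$)
$K{\left(C \right)} = 68$
$\frac{15364}{29661} + \frac{K{\left(y{\left(0 \right)} \right)}}{47253} = \frac{15364}{29661} + \frac{68}{47253} = \frac{242670680}{467190411}$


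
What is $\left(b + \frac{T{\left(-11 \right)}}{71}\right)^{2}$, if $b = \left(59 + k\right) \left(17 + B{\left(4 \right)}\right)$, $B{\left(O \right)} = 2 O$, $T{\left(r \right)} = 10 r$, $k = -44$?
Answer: $\frac{703045225}{5041} \approx 1.3947 \cdot 10^{5}$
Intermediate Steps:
$b = 375$ ($b = \left(59 - 44\right) \left(17 + 2 \cdot 4\right) = 15 \left(17 + 8\right) = 15 \cdot 25 = 375$)
$\left(b + \frac{T{\left(-11 \right)}}{71}\right)^{2} = \left(375 + \frac{10 \left(-11\right)}{71}\right)^{2} = \left(375 - \frac{110}{71}\right)^{2} = \left(\frac{26515}{71}\right)^{2} = \frac{703045225}{5041}$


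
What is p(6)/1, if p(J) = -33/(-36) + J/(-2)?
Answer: -25/12 ≈ -2.0833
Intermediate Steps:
p(J) = 11/12 - J/2 (p(J) = -33*(-1/36) + J*(-½) = 11/12 - J/2)
p(6)/1 = (11/12 - ½*6)/1 = (11/12 - 3)*1 = -25/12*1 = -25/12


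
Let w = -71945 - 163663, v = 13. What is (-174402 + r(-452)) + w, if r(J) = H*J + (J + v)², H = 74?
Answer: -250737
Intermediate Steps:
w = -235608
r(J) = (13 + J)² + 74*J (r(J) = 74*J + (J + 13)² = 74*J + (13 + J)² = (13 + J)² + 74*J)
(-174402 + r(-452)) + w = (-174402 + ((13 - 452)² + 74*(-452))) - 235608 = (-174402 + ((-439)² - 33448)) - 235608 = (-174402 + (192721 - 33448)) - 235608 = (-174402 + 159273) - 235608 = -15129 - 235608 = -250737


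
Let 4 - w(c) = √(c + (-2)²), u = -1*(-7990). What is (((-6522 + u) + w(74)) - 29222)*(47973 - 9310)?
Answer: -1072898250 - 38663*√78 ≈ -1.0732e+9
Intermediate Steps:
u = 7990
w(c) = 4 - √(4 + c) (w(c) = 4 - √(c + (-2)²) = 4 - √(c + 4) = 4 - √(4 + c))
(((-6522 + u) + w(74)) - 29222)*(47973 - 9310) = (((-6522 + 7990) + (4 - √(4 + 74))) - 29222)*(47973 - 9310) = ((1468 + (4 - √78)) - 29222)*38663 = ((1472 - √78) - 29222)*38663 = (-27750 - √78)*38663 = -1072898250 - 38663*√78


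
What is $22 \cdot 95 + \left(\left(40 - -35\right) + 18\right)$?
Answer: $2183$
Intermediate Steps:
$22 \cdot 95 + \left(\left(40 - -35\right) + 18\right) = 2090 + \left(\left(40 + 35\right) + 18\right) = 2090 + \left(75 + 18\right) = 2090 + 93 = 2183$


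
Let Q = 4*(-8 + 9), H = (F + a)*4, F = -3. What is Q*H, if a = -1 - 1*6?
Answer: -160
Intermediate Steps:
a = -7 (a = -1 - 6 = -7)
H = -40 (H = (-3 - 7)*4 = -10*4 = -40)
Q = 4 (Q = 4*1 = 4)
Q*H = 4*(-40) = -160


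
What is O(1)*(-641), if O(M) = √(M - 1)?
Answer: 0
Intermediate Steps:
O(M) = √(-1 + M)
O(1)*(-641) = √(-1 + 1)*(-641) = √0*(-641) = 0*(-641) = 0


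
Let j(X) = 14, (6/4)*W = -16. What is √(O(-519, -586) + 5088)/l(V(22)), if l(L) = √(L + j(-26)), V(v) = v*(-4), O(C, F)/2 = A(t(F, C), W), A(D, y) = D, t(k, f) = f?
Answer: -45*I*√37/37 ≈ -7.398*I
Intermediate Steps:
W = -32/3 (W = (⅔)*(-16) = -32/3 ≈ -10.667)
O(C, F) = 2*C
V(v) = -4*v
l(L) = √(14 + L) (l(L) = √(L + 14) = √(14 + L))
√(O(-519, -586) + 5088)/l(V(22)) = √(2*(-519) + 5088)/(√(14 - 4*22)) = √(-1038 + 5088)/(√(14 - 88)) = √4050/(√(-74)) = (45*√2)/((I*√74)) = (45*√2)*(-I*√74/74) = -45*I*√37/37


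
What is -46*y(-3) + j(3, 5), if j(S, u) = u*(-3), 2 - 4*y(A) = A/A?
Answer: -53/2 ≈ -26.500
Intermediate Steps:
y(A) = ¼ (y(A) = ½ - A/(4*A) = ½ - ¼*1 = ½ - ¼ = ¼)
j(S, u) = -3*u
-46*y(-3) + j(3, 5) = -46*¼ - 3*5 = -23/2 - 15 = -53/2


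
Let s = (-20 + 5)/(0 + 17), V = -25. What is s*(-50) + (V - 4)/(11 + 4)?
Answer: 10757/255 ≈ 42.184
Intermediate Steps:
s = -15/17 ≈ -0.88235
s*(-50) + (V - 4)/(11 + 4) = -15/17*(-50) + (-25 - 4)/(11 + 4) = 750/17 - 29/15 = 10757/255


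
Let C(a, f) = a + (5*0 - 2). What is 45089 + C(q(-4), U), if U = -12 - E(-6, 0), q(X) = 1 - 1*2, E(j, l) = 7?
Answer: 45086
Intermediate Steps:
q(X) = -1 (q(X) = 1 - 2 = -1)
U = -19 (U = -12 - 1*7 = -12 - 7 = -19)
C(a, f) = -2 + a (C(a, f) = a + (0 - 2) = a - 2 = -2 + a)
45089 + C(q(-4), U) = 45089 + (-2 - 1) = 45089 - 3 = 45086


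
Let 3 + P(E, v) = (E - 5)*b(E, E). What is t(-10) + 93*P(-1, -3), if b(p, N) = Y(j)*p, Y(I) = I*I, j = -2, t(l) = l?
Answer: 1943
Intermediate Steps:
Y(I) = I**2
b(p, N) = 4*p (b(p, N) = (-2)**2*p = 4*p)
P(E, v) = -3 + 4*E*(-5 + E) (P(E, v) = -3 + (E - 5)*(4*E) = -3 + (-5 + E)*(4*E) = -3 + 4*E*(-5 + E))
t(-10) + 93*P(-1, -3) = -10 + 93*(-3 - 20*(-1) + 4*(-1)**2) = -10 + 93*(-3 + 20 + 4*1) = -10 + 93*(-3 + 20 + 4) = -10 + 93*21 = -10 + 1953 = 1943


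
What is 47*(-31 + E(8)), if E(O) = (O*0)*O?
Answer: -1457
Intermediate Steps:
E(O) = 0 (E(O) = 0*O = 0)
47*(-31 + E(8)) = 47*(-31 + 0) = 47*(-31) = -1457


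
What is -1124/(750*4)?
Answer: -281/750 ≈ -0.37467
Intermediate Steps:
-1124/(750*4) = -1124/3000 = -1124*1/3000 = -281/750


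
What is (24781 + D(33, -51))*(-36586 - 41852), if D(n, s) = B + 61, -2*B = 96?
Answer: -1944791772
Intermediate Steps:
B = -48 (B = -½*96 = -48)
D(n, s) = 13 (D(n, s) = -48 + 61 = 13)
(24781 + D(33, -51))*(-36586 - 41852) = (24781 + 13)*(-36586 - 41852) = 24794*(-78438) = -1944791772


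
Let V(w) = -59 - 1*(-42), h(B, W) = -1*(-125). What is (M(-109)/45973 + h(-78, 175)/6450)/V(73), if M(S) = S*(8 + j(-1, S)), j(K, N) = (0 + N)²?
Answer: 334112593/201637578 ≈ 1.6570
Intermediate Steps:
h(B, W) = 125
j(K, N) = N²
M(S) = S*(8 + S²)
V(w) = -17 (V(w) = -59 + 42 = -17)
(M(-109)/45973 + h(-78, 175)/6450)/V(73) = (-109*(8 + (-109)²)/45973 + 125/6450)/(-17) = (-109*(8 + 11881)*(1/45973) + 125*(1/6450))*(-1/17) = (-109*11889*(1/45973) + 5/258)*(-1/17) = (-1295901*1/45973 + 5/258)*(-1/17) = (-1295901/45973 + 5/258)*(-1/17) = -334112593/11861034*(-1/17) = 334112593/201637578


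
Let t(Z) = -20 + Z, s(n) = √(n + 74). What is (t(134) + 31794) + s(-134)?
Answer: 31908 + 2*I*√15 ≈ 31908.0 + 7.746*I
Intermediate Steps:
s(n) = √(74 + n)
(t(134) + 31794) + s(-134) = ((-20 + 134) + 31794) + √(74 - 134) = (114 + 31794) + √(-60) = 31908 + 2*I*√15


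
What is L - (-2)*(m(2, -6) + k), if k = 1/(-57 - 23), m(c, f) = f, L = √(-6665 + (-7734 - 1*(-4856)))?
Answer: -481/40 + I*√9543 ≈ -12.025 + 97.688*I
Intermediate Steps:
L = I*√9543 (L = √(-6665 + (-7734 + 4856)) = √(-6665 - 2878) = √(-9543) = I*√9543 ≈ 97.688*I)
k = -1/80 (k = 1/(-80) = -1/80 ≈ -0.012500)
L - (-2)*(m(2, -6) + k) = I*√9543 - (-2)*(-6 - 1/80) = I*√9543 - (-2)*(-481)/80 = I*√9543 - 1*481/40 = I*√9543 - 481/40 = -481/40 + I*√9543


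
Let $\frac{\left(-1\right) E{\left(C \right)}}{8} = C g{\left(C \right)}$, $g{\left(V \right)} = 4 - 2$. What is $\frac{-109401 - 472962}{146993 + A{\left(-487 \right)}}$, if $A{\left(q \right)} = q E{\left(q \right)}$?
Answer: $\frac{582363}{3647711} \approx 0.15965$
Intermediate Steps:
$g{\left(V \right)} = 2$ ($g{\left(V \right)} = 4 - 2 = 2$)
$E{\left(C \right)} = - 16 C$ ($E{\left(C \right)} = - 8 C 2 = - 8 \cdot 2 C = - 16 C$)
$A{\left(q \right)} = - 16 q^{2}$ ($A{\left(q \right)} = q \left(- 16 q\right) = - 16 q^{2}$)
$\frac{-109401 - 472962}{146993 + A{\left(-487 \right)}} = \frac{-109401 - 472962}{146993 - 16 \left(-487\right)^{2}} = - \frac{582363}{146993 - 3794704} = - \frac{582363}{-3647711} = \left(-582363\right) \left(- \frac{1}{3647711}\right) = \frac{582363}{3647711}$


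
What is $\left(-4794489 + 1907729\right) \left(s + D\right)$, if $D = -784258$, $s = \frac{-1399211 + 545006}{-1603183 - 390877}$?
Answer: $\frac{225723941620406950}{99703} \approx 2.264 \cdot 10^{12}$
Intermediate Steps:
$s = \frac{170841}{398812}$ ($s = - \frac{854205}{-1994060} = \left(-854205\right) \left(- \frac{1}{1994060}\right) = \frac{170841}{398812} \approx 0.42837$)
$\left(-4794489 + 1907729\right) \left(s + D\right) = \left(-4794489 + 1907729\right) \left(\frac{170841}{398812} - 784258\right) = \left(-2886760\right) \left(- \frac{312771330655}{398812}\right) = \frac{225723941620406950}{99703}$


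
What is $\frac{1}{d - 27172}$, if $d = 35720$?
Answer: $\frac{1}{8548} \approx 0.00011699$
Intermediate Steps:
$\frac{1}{d - 27172} = \frac{1}{35720 - 27172} = \frac{1}{8548}$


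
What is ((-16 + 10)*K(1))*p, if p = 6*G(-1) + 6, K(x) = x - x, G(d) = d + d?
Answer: 0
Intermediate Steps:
G(d) = 2*d
K(x) = 0
p = -6 (p = 6*(2*(-1)) + 6 = 6*(-2) + 6 = -12 + 6 = -6)
((-16 + 10)*K(1))*p = ((-16 + 10)*0)*(-6) = -6*0*(-6) = 0*(-6) = 0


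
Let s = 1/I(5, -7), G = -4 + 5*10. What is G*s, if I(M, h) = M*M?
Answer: 46/25 ≈ 1.8400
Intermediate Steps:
G = 46 (G = -4 + 50 = 46)
I(M, h) = M**2
s = 1/25 (s = 1/(5**2) = 1/25 ≈ 0.040000)
G*s = 46*(1/25) = 46/25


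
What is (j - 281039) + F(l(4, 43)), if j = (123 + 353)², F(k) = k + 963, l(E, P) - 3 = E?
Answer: -53493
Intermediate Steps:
l(E, P) = 3 + E
F(k) = 963 + k
j = 226576 (j = 476² = 226576)
(j - 281039) + F(l(4, 43)) = (226576 - 281039) + (963 + (3 + 4)) = -54463 + (963 + 7) = -54463 + 970 = -53493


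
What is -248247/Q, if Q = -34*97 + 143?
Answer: 248247/3155 ≈ 78.684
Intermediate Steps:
Q = -3155 (Q = -3298 + 143 = -3155)
-248247/Q = -248247/(-3155) = -248247*(-1/3155) = 248247/3155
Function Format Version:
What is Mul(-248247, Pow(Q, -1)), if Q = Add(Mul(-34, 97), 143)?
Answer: Rational(248247, 3155) ≈ 78.684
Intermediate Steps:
Q = -3155 (Q = Add(-3298, 143) = -3155)
Mul(-248247, Pow(Q, -1)) = Mul(-248247, Pow(-3155, -1)) = Mul(-248247, Rational(-1, 3155)) = Rational(248247, 3155)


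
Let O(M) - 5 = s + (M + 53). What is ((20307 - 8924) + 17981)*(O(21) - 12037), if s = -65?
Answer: -353043372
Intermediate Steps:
O(M) = -7 + M (O(M) = 5 + (-65 + (M + 53)) = 5 + (-65 + (53 + M)) = 5 + (-12 + M) = -7 + M)
((20307 - 8924) + 17981)*(O(21) - 12037) = ((20307 - 8924) + 17981)*((-7 + 21) - 12037) = (11383 + 17981)*(14 - 12037) = 29364*(-12023) = -353043372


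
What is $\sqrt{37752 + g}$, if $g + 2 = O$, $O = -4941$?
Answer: $\sqrt{32809} \approx 181.13$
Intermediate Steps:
$g = -4943$ ($g = -2 - 4941 = -4943$)
$\sqrt{37752 + g} = \sqrt{37752 - 4943} = \sqrt{32809}$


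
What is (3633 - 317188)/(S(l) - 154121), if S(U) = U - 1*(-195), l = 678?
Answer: 313555/153248 ≈ 2.0461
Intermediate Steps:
S(U) = 195 + U (S(U) = U + 195 = 195 + U)
(3633 - 317188)/(S(l) - 154121) = (3633 - 317188)/((195 + 678) - 154121) = -313555/(873 - 154121) = -313555/(-153248) = -313555*(-1/153248) = 313555/153248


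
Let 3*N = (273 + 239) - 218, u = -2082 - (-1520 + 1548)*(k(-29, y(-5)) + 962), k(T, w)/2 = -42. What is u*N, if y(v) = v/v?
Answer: -2613268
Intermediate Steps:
y(v) = 1
k(T, w) = -84 (k(T, w) = 2*(-42) = -84)
u = -26666 (u = -2082 - (-1520 + 1548)*(-84 + 962) = -2082 - 28*878 = -2082 - 1*24584 = -2082 - 24584 = -26666)
N = 98 (N = ((273 + 239) - 218)/3 = (512 - 218)/3 = (⅓)*294 = 98)
u*N = -26666*98 = -2613268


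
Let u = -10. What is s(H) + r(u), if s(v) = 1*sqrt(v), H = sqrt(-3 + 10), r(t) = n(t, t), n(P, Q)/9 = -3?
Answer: -27 + 7**(1/4) ≈ -25.373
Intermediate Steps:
n(P, Q) = -27 (n(P, Q) = 9*(-3) = -27)
r(t) = -27
H = sqrt(7) ≈ 2.6458
s(v) = sqrt(v)
s(H) + r(u) = sqrt(sqrt(7)) - 27 = 7**(1/4) - 27 = -27 + 7**(1/4)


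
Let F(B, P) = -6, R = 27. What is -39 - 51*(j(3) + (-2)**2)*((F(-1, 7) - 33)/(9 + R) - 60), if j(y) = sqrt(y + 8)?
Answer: 12422 + 12461*sqrt(11)/4 ≈ 22754.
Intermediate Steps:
j(y) = sqrt(8 + y)
-39 - 51*(j(3) + (-2)**2)*((F(-1, 7) - 33)/(9 + R) - 60) = -39 - 51*(sqrt(8 + 3) + (-2)**2)*((-6 - 33)/(9 + 27) - 60) = -39 - 51*(sqrt(11) + 4)*(-39/36 - 60) = -39 - 51*(4 + sqrt(11))*(-39*1/36 - 60) = -39 - 51*(4 + sqrt(11))*(-13/12 - 60) = -39 - 51*(4 + sqrt(11))*(-733)/12 = -39 - 51*(-733/3 - 733*sqrt(11)/12) = -39 + (12461 + 12461*sqrt(11)/4) = 12422 + 12461*sqrt(11)/4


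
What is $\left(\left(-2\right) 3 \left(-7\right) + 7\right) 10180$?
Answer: $498820$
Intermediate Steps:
$\left(\left(-2\right) 3 \left(-7\right) + 7\right) 10180 = \left(\left(-6\right) \left(-7\right) + 7\right) 10180 = \left(42 + 7\right) 10180 = 49 \cdot 10180 = 498820$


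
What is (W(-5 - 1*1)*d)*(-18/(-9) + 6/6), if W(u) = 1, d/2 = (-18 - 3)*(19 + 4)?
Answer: -2898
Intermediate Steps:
d = -966 (d = 2*((-18 - 3)*(19 + 4)) = 2*(-21*23) = 2*(-483) = -966)
(W(-5 - 1*1)*d)*(-18/(-9) + 6/6) = (1*(-966))*(-18/(-9) + 6/6) = -966*(-18*(-1/9) + 6*(1/6)) = -966*(2 + 1) = -966*3 = -2898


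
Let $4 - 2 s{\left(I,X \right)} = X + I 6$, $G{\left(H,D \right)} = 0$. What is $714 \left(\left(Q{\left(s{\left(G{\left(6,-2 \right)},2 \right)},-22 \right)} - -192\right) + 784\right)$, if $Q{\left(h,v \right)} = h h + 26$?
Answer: $716142$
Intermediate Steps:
$s{\left(I,X \right)} = 2 - 3 I - \frac{X}{2}$ ($s{\left(I,X \right)} = 2 - \frac{X + I 6}{2} = 2 - \frac{X + 6 I}{2} = 2 - \left(\frac{X}{2} + 3 I\right) = 2 - 3 I - \frac{X}{2}$)
$Q{\left(h,v \right)} = 26 + h^{2}$ ($Q{\left(h,v \right)} = h^{2} + 26 = 26 + h^{2}$)
$714 \left(\left(Q{\left(s{\left(G{\left(6,-2 \right)},2 \right)},-22 \right)} - -192\right) + 784\right) = 714 \left(\left(\left(26 + \left(2 - 0 - 1\right)^{2}\right) - -192\right) + 784\right) = 714 \left(\left(\left(26 + \left(2 + 0 - 1\right)^{2}\right) + 192\right) + 784\right) = 714 \left(\left(\left(26 + 1^{2}\right) + 192\right) + 784\right) = 714 \left(\left(\left(26 + 1\right) + 192\right) + 784\right) = 714 \left(\left(27 + 192\right) + 784\right) = 714 \left(219 + 784\right) = 714 \cdot 1003 = 716142$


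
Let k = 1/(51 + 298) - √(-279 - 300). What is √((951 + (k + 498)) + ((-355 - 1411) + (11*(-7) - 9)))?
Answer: √(-49085454 - 121801*I*√579)/349 ≈ 0.59905 - 20.084*I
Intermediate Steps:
k = 1/349 - I*√579 (k = 1/349 - √(-579) = 1/349 - I*√579 ≈ 0.0028653 - 24.062*I)
√((951 + (k + 498)) + ((-355 - 1411) + (11*(-7) - 9))) = √((951 + ((1/349 - I*√579) + 498)) + ((-355 - 1411) + (11*(-7) - 9))) = √((951 + (173803/349 - I*√579)) + (-1766 + (-77 - 9))) = √((505702/349 - I*√579) + (-1766 - 86)) = √((505702/349 - I*√579) - 1852) = √(-140646/349 - I*√579)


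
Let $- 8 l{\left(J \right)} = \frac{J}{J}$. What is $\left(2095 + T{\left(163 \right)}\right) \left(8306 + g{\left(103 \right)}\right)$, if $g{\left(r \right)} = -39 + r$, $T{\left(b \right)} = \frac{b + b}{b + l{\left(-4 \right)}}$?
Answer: $\frac{22870129410}{1303} \approx 1.7552 \cdot 10^{7}$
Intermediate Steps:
$l{\left(J \right)} = - \frac{1}{8}$ ($l{\left(J \right)} = - \frac{J \frac{1}{J}}{8} = \left(- \frac{1}{8}\right) 1 = - \frac{1}{8}$)
$T{\left(b \right)} = \frac{2 b}{- \frac{1}{8} + b}$ ($T{\left(b \right)} = \frac{b + b}{b - \frac{1}{8}} = \frac{2 b}{- \frac{1}{8} + b}$)
$\left(2095 + T{\left(163 \right)}\right) \left(8306 + g{\left(103 \right)}\right) = \left(2095 + 16 \cdot 163 \frac{1}{-1 + 8 \cdot 163}\right) \left(8306 + \left(-39 + 103\right)\right) = \left(2095 + 16 \cdot 163 \frac{1}{-1 + 1304}\right) \left(8306 + 64\right) = \left(2095 + 16 \cdot 163 \cdot \frac{1}{1303}\right) 8370 = \left(2095 + \frac{2608}{1303}\right) 8370 = \frac{2732393}{1303} \cdot 8370 = \frac{22870129410}{1303}$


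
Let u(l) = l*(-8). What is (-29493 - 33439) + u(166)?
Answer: -64260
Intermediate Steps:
u(l) = -8*l
(-29493 - 33439) + u(166) = (-29493 - 33439) - 8*166 = -62932 - 1328 = -64260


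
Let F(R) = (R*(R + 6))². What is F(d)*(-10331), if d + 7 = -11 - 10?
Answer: -3920159936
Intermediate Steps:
d = -28 (d = -7 + (-11 - 10) = -7 - 21 = -28)
F(R) = R²*(6 + R)² (F(R) = (R*(6 + R))² = R²*(6 + R)²)
F(d)*(-10331) = ((-28)²*(6 - 28)²)*(-10331) = (784*(-22)²)*(-10331) = (784*484)*(-10331) = 379456*(-10331) = -3920159936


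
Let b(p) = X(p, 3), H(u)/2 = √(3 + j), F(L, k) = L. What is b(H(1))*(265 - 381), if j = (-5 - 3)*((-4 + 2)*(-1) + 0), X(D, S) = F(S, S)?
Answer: -348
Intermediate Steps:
X(D, S) = S
j = -16 (j = -8*(-2*(-1) + 0) = -8*(2 + 0) = -8*2 = -16)
H(u) = 2*I*√13 (H(u) = 2*√(3 - 16) = 2*√(-13) = 2*(I*√13) = 2*I*√13)
b(p) = 3
b(H(1))*(265 - 381) = 3*(265 - 381) = 3*(-116) = -348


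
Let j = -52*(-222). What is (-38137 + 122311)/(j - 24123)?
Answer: -28058/4193 ≈ -6.6916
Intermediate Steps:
j = 11544
(-38137 + 122311)/(j - 24123) = (-38137 + 122311)/(11544 - 24123) = 84174/(-12579) = 84174*(-1/12579) = -28058/4193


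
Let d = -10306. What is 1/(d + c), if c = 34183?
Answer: 1/23877 ≈ 4.1881e-5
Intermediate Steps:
1/(d + c) = 1/(-10306 + 34183) = 1/23877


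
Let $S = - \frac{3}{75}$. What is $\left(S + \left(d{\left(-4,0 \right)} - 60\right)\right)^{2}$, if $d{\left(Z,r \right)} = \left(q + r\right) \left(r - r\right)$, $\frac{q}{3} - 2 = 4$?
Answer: $\frac{2253001}{625} \approx 3604.8$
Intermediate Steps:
$q = 18$ ($q = 6 + 3 \cdot 4 = 6 + 12 = 18$)
$S = - \frac{1}{25}$ ($S = \left(-3\right) \frac{1}{75} = - \frac{1}{25} \approx -0.04$)
$d{\left(Z,r \right)} = 0$ ($d{\left(Z,r \right)} = \left(18 + r\right) \left(r - r\right) = \left(18 + r\right) 0 = 0$)
$\left(S + \left(d{\left(-4,0 \right)} - 60\right)\right)^{2} = \left(- \frac{1}{25} + \left(0 - 60\right)\right)^{2} = \left(- \frac{1}{25} - 60\right)^{2} = \left(- \frac{1501}{25}\right)^{2} = \frac{2253001}{625}$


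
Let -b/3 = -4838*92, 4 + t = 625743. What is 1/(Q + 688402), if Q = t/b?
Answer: 1335288/919215555515 ≈ 1.4526e-6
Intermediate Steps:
t = 625739 (t = -4 + 625743 = 625739)
b = 1335288 (b = -(-14514)*92 = -3*(-445096) = 1335288)
Q = 625739/1335288 ≈ 0.46862
1/(Q + 688402) = 1/(625739/1335288 + 688402) = 1/(919215555515/1335288) = 1335288/919215555515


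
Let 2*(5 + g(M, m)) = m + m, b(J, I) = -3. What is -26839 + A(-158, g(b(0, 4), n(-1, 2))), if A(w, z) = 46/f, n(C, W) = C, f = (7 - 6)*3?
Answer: -80471/3 ≈ -26824.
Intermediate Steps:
f = 3 (f = 1*3 = 3)
g(M, m) = -5 + m (g(M, m) = -5 + (m + m)/2 = -5 + (2*m)/2 = -5 + m)
A(w, z) = 46/3
-26839 + A(-158, g(b(0, 4), n(-1, 2))) = -26839 + 46/3 = -80471/3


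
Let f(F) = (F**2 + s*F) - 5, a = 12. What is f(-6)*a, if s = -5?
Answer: 732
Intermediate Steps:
f(F) = -5 + F**2 - 5*F (f(F) = (F**2 - 5*F) - 5 = -5 + F**2 - 5*F)
f(-6)*a = (-5 + (-6)**2 - 5*(-6))*12 = (-5 + 36 + 30)*12 = 61*12 = 732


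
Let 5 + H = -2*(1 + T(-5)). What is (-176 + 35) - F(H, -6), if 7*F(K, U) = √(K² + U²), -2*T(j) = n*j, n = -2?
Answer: -141 - 3*√5/7 ≈ -141.96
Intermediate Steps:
T(j) = j (T(j) = -(-1)*j = j)
H = 3 (H = -5 - 2*(1 - 5) = -5 - 2*(-4) = -5 + 8 = 3)
F(K, U) = √(K² + U²)/7
(-176 + 35) - F(H, -6) = (-176 + 35) - √(3² + (-6)²)/7 = -141 - √(9 + 36)/7 = -141 - √45/7 = -141 - 3*√5/7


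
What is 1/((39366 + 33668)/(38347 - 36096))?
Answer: 2251/73034 ≈ 0.030821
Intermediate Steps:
1/((39366 + 33668)/(38347 - 36096)) = 1/(73034/2251) = 2251/73034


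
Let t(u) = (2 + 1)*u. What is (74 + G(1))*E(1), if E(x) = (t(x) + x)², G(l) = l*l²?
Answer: 1200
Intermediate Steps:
G(l) = l³
t(u) = 3*u
E(x) = 16*x² (E(x) = (3*x + x)² = (4*x)² = 16*x²)
(74 + G(1))*E(1) = (74 + 1³)*(16*1²) = (74 + 1)*(16*1) = 75*16 = 1200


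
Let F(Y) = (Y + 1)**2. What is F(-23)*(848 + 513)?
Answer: 658724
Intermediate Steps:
F(Y) = (1 + Y)**2
F(-23)*(848 + 513) = (1 - 23)**2*(848 + 513) = (-22)**2*1361 = 484*1361 = 658724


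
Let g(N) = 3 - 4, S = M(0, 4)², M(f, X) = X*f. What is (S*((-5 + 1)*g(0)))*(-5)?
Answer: 0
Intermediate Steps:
S = 0 (S = (4*0)² = 0² = 0)
g(N) = -1
(S*((-5 + 1)*g(0)))*(-5) = (0*((-5 + 1)*(-1)))*(-5) = (0*(-4*(-1)))*(-5) = (0*4)*(-5) = 0*(-5) = 0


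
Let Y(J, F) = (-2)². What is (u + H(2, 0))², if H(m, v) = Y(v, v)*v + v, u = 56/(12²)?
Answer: 49/324 ≈ 0.15123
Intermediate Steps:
Y(J, F) = 4
u = 7/18 (u = 56/144 = 56*(1/144) = 7/18 ≈ 0.38889)
H(m, v) = 5*v (H(m, v) = 4*v + v = 5*v)
(u + H(2, 0))² = (7/18 + 5*0)² = (7/18 + 0)² = (7/18)² = 49/324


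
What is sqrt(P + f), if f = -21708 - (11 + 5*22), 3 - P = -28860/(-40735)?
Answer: I*sqrt(1448717414518)/8147 ≈ 147.74*I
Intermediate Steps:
P = 18669/8147 (P = 3 - (-28860)/(-40735) = 3 - (-28860)*(-1)/40735 = 3 - 1*5772/8147 = 3 - 5772/8147 = 18669/8147 ≈ 2.2915)
f = -21829 (f = -21708 - (11 + 110) = -21708 - 1*121 = -21708 - 121 = -21829)
sqrt(P + f) = sqrt(18669/8147 - 21829) = sqrt(-177822194/8147) = I*sqrt(1448717414518)/8147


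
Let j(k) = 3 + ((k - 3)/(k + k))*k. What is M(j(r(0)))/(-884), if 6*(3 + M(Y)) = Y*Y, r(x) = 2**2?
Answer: 23/21216 ≈ 0.0010841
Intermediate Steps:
r(x) = 4
j(k) = 3/2 + k/2 (j(k) = 3 + ((-3 + k)/((2*k)))*k = 3 + ((-3 + k)*(1/(2*k)))*k = 3 + ((-3 + k)/(2*k))*k = 3 + (-3/2 + k/2) = 3/2 + k/2)
M(Y) = -3 + Y**2/6 (M(Y) = -3 + (Y*Y)/6 = -3 + Y**2/6)
M(j(r(0)))/(-884) = (-3 + (3/2 + (1/2)*4)**2/6)/(-884) = (-3 + (3/2 + 2)**2/6)*(-1/884) = (-3 + (7/2)**2/6)*(-1/884) = (-3 + (1/6)*(49/4))*(-1/884) = (-3 + 49/24)*(-1/884) = -23/24*(-1/884) = 23/21216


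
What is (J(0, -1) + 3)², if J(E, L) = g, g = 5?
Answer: 64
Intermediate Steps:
J(E, L) = 5
(J(0, -1) + 3)² = (5 + 3)² = 8² = 64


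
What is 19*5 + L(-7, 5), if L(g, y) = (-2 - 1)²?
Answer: 104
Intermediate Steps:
L(g, y) = 9 (L(g, y) = (-3)² = 9)
19*5 + L(-7, 5) = 19*5 + 9 = 95 + 9 = 104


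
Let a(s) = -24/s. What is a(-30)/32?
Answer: 1/40 ≈ 0.025000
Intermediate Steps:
a(-30)/32 = -24/(-30)/32 = -24*(-1/30)*(1/32) = (4/5)*(1/32) = 1/40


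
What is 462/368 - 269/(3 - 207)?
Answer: 24155/9384 ≈ 2.5741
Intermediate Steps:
462/368 - 269/(3 - 207) = 462*(1/368) - 269/(-204) = 231/184 - 269*(-1/204) = 231/184 + 269/204 = 24155/9384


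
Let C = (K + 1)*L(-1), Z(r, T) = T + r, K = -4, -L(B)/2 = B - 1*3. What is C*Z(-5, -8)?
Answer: 312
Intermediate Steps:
L(B) = 6 - 2*B (L(B) = -2*(B - 1*3) = -2*(B - 3) = -2*(-3 + B) = 6 - 2*B)
C = -24 (C = (-4 + 1)*(6 - 2*(-1)) = -3*(6 + 2) = -3*8 = -24)
C*Z(-5, -8) = -24*(-8 - 5) = -24*(-13) = 312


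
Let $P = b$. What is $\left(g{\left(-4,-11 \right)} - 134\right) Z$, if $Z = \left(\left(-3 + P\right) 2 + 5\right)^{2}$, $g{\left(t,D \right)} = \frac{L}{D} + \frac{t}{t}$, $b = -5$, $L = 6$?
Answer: $-16159$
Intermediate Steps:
$P = -5$
$g{\left(t,D \right)} = 1 + \frac{6}{D}$ ($g{\left(t,D \right)} = \frac{6}{D} + \frac{t}{t} = \frac{6}{D} + 1 = 1 + \frac{6}{D}$)
$Z = 121$ ($Z = \left(\left(-3 - 5\right) 2 + 5\right)^{2} = \left(\left(-8\right) 2 + 5\right)^{2} = \left(-16 + 5\right)^{2} = \left(-11\right)^{2} = 121$)
$\left(g{\left(-4,-11 \right)} - 134\right) Z = \left(\frac{6 - 11}{-11} - 134\right) 121 = \left(\left(- \frac{1}{11}\right) \left(-5\right) - 134\right) 121 = \left(\frac{5}{11} - 134\right) 121 = \left(- \frac{1469}{11}\right) 121 = -16159$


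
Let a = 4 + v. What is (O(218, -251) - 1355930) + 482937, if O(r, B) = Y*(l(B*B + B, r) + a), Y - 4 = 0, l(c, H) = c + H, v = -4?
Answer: -621121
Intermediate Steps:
l(c, H) = H + c
Y = 4 (Y = 4 + 0 = 4)
a = 0 (a = 4 - 4 = 0)
O(r, B) = 4*B + 4*r + 4*B² (O(r, B) = 4*((r + (B*B + B)) + 0) = 4*((r + (B² + B)) + 0) = 4*((r + (B + B²)) + 0) = 4*((B + r + B²) + 0) = 4*(B + r + B²) = 4*B + 4*r + 4*B²)
(O(218, -251) - 1355930) + 482937 = ((4*218 + 4*(-251)*(1 - 251)) - 1355930) + 482937 = ((872 + 4*(-251)*(-250)) - 1355930) + 482937 = ((872 + 251000) - 1355930) + 482937 = (251872 - 1355930) + 482937 = -1104058 + 482937 = -621121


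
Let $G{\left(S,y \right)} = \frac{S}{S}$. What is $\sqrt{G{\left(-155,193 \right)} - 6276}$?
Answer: $5 i \sqrt{251} \approx 79.215 i$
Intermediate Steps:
$G{\left(S,y \right)} = 1$
$\sqrt{G{\left(-155,193 \right)} - 6276} = \sqrt{1 - 6276} = \sqrt{-6275} = 5 i \sqrt{251}$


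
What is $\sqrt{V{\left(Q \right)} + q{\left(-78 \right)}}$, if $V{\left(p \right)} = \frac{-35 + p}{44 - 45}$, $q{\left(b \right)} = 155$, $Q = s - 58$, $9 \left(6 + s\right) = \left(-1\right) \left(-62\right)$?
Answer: $\frac{4 \sqrt{139}}{3} \approx 15.72$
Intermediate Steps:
$s = \frac{8}{9}$ ($s = -6 + \frac{\left(-1\right) \left(-62\right)}{9} = -6 + \frac{1}{9} \cdot 62 = -6 + \frac{62}{9} = \frac{8}{9} \approx 0.88889$)
$Q = - \frac{514}{9}$ ($Q = \frac{8}{9} - 58 = - \frac{514}{9} \approx -57.111$)
$V{\left(p \right)} = 35 - p$ ($V{\left(p \right)} = \frac{-35 + p}{-1} = \left(-35 + p\right) \left(-1\right) = 35 - p$)
$\sqrt{V{\left(Q \right)} + q{\left(-78 \right)}} = \sqrt{\left(35 - - \frac{514}{9}\right) + 155} = \sqrt{\left(35 + \frac{514}{9}\right) + 155} = \sqrt{\frac{829}{9} + 155} = \sqrt{\frac{2224}{9}} = \frac{4 \sqrt{139}}{3}$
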